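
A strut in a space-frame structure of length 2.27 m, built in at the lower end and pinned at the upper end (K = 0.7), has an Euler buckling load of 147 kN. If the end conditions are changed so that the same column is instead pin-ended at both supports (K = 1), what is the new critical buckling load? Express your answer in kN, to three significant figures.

P_cr ∝ 1/K², so P_cr,new = P_cr,old × (K_old/K_new)² = 147 × (0.7/1)²
= 147 × 0.4900 = 72.0 kN

P_cr ≈ 72.0 kN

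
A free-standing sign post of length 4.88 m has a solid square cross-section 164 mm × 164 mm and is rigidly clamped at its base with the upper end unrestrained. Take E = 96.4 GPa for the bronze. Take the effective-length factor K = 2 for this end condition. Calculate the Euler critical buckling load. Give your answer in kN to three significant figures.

I = a⁴/12 = 164⁴/12 = 6.028×10^7 mm⁴
I = 6.028×10^7 mm⁴ = 6.028×10^-5 m⁴
Effective length L_e = K·L = 2 × 4.88 = 9.760 m
P_cr = π²EI / L_e² = π² × 96.4×10⁹ × 6.028×10^-5 / 9.760² = 6.021×10^5 N

P_cr ≈ 602 kN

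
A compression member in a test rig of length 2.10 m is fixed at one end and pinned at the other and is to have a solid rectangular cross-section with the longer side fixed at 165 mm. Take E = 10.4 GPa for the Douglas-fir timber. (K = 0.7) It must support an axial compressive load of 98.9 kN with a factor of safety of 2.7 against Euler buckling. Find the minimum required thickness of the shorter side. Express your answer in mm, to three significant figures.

b ≈ 74.2 mm

Required P_cr = n·P = 2.7 × 98.9 = 267.0 kN
L_e = K·L = 0.7 × 2.10 = 1.470 m
Required I = P_cr·L_e²/(π²E) = 2.670×10^5 × 1.470² / (π² × 1.04×10^10) = 5.622×10^-6 m⁴
I_req = 5.622×10^6 mm⁴
Rectangle, weak axis: I_min = h·b³/12 with h = 165 mm fixed  ⇒  b = (12I/h)^(1/3) = 74.2 mm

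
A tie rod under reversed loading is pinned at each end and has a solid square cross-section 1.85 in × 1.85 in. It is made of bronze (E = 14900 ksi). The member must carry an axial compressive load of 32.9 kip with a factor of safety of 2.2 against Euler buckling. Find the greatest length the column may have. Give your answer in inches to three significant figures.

L_max ≈ 44.5 in

I = a⁴/12 = 1.85⁴/12 = 0.9761 in⁴
Required critical load P_cr = n·P = 2.2 × 32.9 = 72.38 kip = 7.238×10^4 lb
From P_cr = π²EI/(K·L)²:  L = (1/K)·√(π²EI/P_cr) = (1/1)·√(π²×1.49×10^7×0.9761/7.238×10^4)
L = 44.5 in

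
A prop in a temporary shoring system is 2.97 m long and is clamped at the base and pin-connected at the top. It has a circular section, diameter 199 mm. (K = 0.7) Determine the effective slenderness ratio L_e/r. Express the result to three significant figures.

For a solid circle r = d/4 = 199/4 = 49.75 mm
L_e = K·L = 0.7 × 2.97 m = 2.079 m = 2079.0 mm
λ = L_e / r_min = 2079.0 / 49.75 = 41.8

λ ≈ 41.8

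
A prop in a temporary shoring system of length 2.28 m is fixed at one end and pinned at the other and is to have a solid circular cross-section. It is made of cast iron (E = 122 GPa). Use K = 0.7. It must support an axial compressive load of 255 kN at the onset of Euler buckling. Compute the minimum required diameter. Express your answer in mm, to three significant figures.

L_e = K·L = 0.7 × 2.28 = 1.596 m
Required I = P_cr·L_e²/(π²E) = 2.550×10^5 × 1.596² / (π² × 1.22×10^11) = 5.394×10^-7 m⁴
I_req = 5.394×10^5 mm⁴
Solid circle: I = πd⁴/64  ⇒  d = (64I/π)^(1/4) = (64×5.394×10^5/π)^(1/4) = 57.6 mm

d ≈ 57.6 mm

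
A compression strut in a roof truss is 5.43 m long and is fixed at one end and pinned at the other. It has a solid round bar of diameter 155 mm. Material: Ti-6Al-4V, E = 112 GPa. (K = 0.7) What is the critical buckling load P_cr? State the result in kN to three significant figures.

I = πd⁴/64 = π×155⁴/64 = 2.833×10^7 mm⁴
I = 2.833×10^7 mm⁴ = 2.833×10^-5 m⁴
Effective length L_e = K·L = 0.7 × 5.43 = 3.801 m
P_cr = π²EI / L_e² = π² × 112×10⁹ × 2.833×10^-5 / 3.801² = 2.168×10^6 N

P_cr ≈ 2170 kN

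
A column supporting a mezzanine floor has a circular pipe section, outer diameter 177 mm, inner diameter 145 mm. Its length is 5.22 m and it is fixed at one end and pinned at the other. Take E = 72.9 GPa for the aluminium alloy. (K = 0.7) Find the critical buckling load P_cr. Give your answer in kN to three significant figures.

d_o = 177 mm, d_i = 145 mm
I = π(d_o⁴ − d_i⁴)/64 = π(177⁴ − 145.0⁴)/64 = 2.648×10^7 mm⁴
I = 2.648×10^7 mm⁴ = 2.648×10^-5 m⁴
Effective length L_e = K·L = 0.7 × 5.22 = 3.654 m
P_cr = π²EI / L_e² = π² × 72.9×10⁹ × 2.648×10^-5 / 3.654² = 1.427×10^6 N

P_cr ≈ 1430 kN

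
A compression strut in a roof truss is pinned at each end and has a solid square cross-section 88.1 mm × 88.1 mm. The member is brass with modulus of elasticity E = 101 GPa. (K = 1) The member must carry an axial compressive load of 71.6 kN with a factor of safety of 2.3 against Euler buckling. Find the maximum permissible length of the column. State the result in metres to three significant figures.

I = a⁴/12 = 88.1⁴/12 = 5.020×10^6 mm⁴
I = 5.020×10^-6 m⁴
Required critical load P_cr = n·P = 2.3 × 71.6 = 164.7 kN = 1.647×10^5 N
From P_cr = π²EI/(K·L)²:  L = (1/K)·√(π²EI/P_cr) = (1/1)·√(π²×1.01×10^11×5.020×10^-6/1.647×10^5)
L = 5.51 m

L_max ≈ 5.51 m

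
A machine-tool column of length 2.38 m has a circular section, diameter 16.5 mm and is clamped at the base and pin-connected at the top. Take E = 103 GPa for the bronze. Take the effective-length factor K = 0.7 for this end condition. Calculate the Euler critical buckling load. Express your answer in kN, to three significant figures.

I = πd⁴/64 = π×16.5⁴/64 = 3.638×10^3 mm⁴
I = 3.638×10^3 mm⁴ = 3.638×10^-9 m⁴
Effective length L_e = K·L = 0.7 × 2.38 = 1.666 m
P_cr = π²EI / L_e² = π² × 103×10⁹ × 3.638×10^-9 / 1.666² = 1.333×10^3 N

P_cr ≈ 1.33 kN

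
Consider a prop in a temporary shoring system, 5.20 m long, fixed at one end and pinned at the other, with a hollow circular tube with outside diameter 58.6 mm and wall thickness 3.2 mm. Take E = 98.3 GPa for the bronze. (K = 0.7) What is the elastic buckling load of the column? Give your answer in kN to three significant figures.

P_cr ≈ 15.7 kN

Inner diameter d_i = 58.6 − 2×3.2 = 52.20 mm
I = π(d_o⁴ − d_i⁴)/64 = π(58.6⁴ − 52.20⁴)/64 = 2.144×10^5 mm⁴
I = 2.144×10^5 mm⁴ = 2.144×10^-7 m⁴
Effective length L_e = K·L = 0.7 × 5.20 = 3.640 m
P_cr = π²EI / L_e² = π² × 98.3×10⁹ × 2.144×10^-7 / 3.640² = 1.570×10^4 N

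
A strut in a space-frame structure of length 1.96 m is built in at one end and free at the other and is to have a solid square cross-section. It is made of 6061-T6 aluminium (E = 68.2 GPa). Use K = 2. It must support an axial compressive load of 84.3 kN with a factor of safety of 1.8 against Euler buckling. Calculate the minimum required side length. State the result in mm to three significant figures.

Required P_cr = n·P = 1.8 × 84.3 = 151.7 kN
L_e = K·L = 2 × 1.96 = 3.920 m
Required I = P_cr·L_e²/(π²E) = 1.517×10^5 × 3.920² / (π² × 6.82×10^10) = 3.464×10^-6 m⁴
I_req = 3.464×10^6 mm⁴
Solid square: I = a⁴/12  ⇒  a = (12I)^(1/4) = (12×3.464×10^6)^(1/4) = 80.3 mm

a ≈ 80.3 mm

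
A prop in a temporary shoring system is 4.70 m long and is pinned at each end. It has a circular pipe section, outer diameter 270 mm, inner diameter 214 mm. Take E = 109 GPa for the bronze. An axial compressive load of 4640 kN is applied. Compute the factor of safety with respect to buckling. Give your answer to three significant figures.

n ≈ 1.66

d_o = 270 mm, d_i = 214 mm
I = π(d_o⁴ − d_i⁴)/64 = π(270⁴ − 214.0⁴)/64 = 1.579×10^8 mm⁴
I = 1.579×10^8 mm⁴ = 1.579×10^-4 m⁴
Effective length L_e = K·L = 1 × 4.70 = 4.700 m
P_cr = π²EI / L_e² = π² × 109×10⁹ × 1.579×10^-4 / 4.700² = 7.691×10^6 N
Factor of safety n = P_cr / P = 7690.8 / 4640 = 1.66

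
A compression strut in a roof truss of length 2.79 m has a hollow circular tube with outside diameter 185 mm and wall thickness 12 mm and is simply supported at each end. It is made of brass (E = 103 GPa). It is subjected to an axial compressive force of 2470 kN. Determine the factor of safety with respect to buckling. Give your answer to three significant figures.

Inner diameter d_i = 185 − 2×12 = 161.0 mm
I = π(d_o⁴ − d_i⁴)/64 = π(185⁴ − 161.0⁴)/64 = 2.452×10^7 mm⁴
I = 2.452×10^7 mm⁴ = 2.452×10^-5 m⁴
Effective length L_e = K·L = 1 × 2.79 = 2.790 m
P_cr = π²EI / L_e² = π² × 103×10⁹ × 2.452×10^-5 / 2.790² = 3.202×10^6 N
Factor of safety n = P_cr / P = 3201.8 / 2470 = 1.30

n ≈ 1.30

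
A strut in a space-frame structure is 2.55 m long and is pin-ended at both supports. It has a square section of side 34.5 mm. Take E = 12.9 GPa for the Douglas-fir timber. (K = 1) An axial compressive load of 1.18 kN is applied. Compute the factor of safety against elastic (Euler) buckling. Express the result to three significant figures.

I = a⁴/12 = 34.5⁴/12 = 1.181×10^5 mm⁴
I = 1.181×10^5 mm⁴ = 1.181×10^-7 m⁴
Effective length L_e = K·L = 1 × 2.55 = 2.550 m
P_cr = π²EI / L_e² = π² × 12.9×10⁹ × 1.181×10^-7 / 2.550² = 2.312×10^3 N
Factor of safety n = P_cr / P = 2.3116 / 1.18 = 1.96

n ≈ 1.96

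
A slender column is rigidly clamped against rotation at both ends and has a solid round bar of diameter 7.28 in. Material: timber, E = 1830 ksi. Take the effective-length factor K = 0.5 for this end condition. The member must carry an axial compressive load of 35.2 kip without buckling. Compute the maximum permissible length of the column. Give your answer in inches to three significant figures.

L_max ≈ 532 in

I = πd⁴/64 = π×7.28⁴/64 = 137.9 in⁴
At the buckling limit P_cr = P = 3.520×10^4 lb
From P_cr = π²EI/(K·L)²:  L = (1/K)·√(π²EI/P_cr) = (1/0.5)·√(π²×1.83×10^6×137.9/3.520×10^4)
L = 532 in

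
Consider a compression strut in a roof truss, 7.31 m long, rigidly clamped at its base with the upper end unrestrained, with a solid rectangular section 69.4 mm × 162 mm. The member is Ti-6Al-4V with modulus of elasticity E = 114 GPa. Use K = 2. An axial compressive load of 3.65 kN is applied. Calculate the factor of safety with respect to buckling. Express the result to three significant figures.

n ≈ 6.51

Buckling occurs about the weak axis: I_min = h·b³/12 with b = 69.4 mm (the shorter side).
I_min = 162×69.4³/12 = 4.512×10^6 mm⁴
I = 4.512×10^6 mm⁴ = 4.512×10^-6 m⁴
Effective length L_e = K·L = 2 × 7.31 = 14.62 m
P_cr = π²EI / L_e² = π² × 114×10⁹ × 4.512×10^-6 / 14.62² = 2.375×10^4 N
Factor of safety n = P_cr / P = 23.753 / 3.65 = 6.51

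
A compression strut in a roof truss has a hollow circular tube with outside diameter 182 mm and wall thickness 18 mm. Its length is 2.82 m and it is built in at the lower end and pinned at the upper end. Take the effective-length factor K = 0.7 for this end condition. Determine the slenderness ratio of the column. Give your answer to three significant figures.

Inner diameter d_i = 182 − 2×18 = 146.0 mm
I = π(d_o⁴ − d_i⁴)/64 = π(182⁴ − 146.0⁴)/64 = 3.155×10^7 mm⁴
A = 9.274×10^3 mm²;  r_min = √(I/A) = √(3.155×10^7/9.274×10^3) = 58.33 mm
L_e = K·L = 0.7 × 2.82 m = 1.974 m = 1974.0 mm
λ = L_e / r_min = 1974.0 / 58.33 = 33.8

λ ≈ 33.8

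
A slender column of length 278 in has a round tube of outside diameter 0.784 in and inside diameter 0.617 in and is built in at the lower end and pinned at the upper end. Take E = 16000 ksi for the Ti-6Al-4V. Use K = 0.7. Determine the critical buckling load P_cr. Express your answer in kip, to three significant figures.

P_cr ≈ 0.0477 kip

d_o = 0.784 in, d_i = 0.617 in
I = π(d_o⁴ − d_i⁴)/64 = π(0.784⁴ − 0.6170⁴)/64 = 1.143×10^-2 in⁴
Effective length L_e = K·L = 0.7 × 278 = 194.6 in
P_cr = π²EI / L_e² = π² × 16000×10³ × 1.143×10^-2 / 194.6² = 47.67 lb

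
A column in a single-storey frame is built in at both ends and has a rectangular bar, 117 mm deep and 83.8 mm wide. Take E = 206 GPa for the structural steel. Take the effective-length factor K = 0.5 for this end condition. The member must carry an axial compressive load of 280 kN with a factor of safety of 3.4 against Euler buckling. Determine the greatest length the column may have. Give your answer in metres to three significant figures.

Buckling occurs about the weak axis: I_min = h·b³/12 with b = 83.8 mm (the shorter side).
I_min = 117×83.8³/12 = 5.738×10^6 mm⁴
I = 5.738×10^-6 m⁴
Required critical load P_cr = n·P = 3.4 × 280 = 952.0 kN = 9.520×10^5 N
From P_cr = π²EI/(K·L)²:  L = (1/K)·√(π²EI/P_cr) = (1/0.5)·√(π²×2.06×10^11×5.738×10^-6/9.520×10^5)
L = 7.00 m

L_max ≈ 7.00 m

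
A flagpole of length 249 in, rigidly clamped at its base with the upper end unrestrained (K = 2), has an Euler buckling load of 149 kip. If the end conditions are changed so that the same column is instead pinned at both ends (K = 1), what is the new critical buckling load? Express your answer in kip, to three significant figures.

P_cr ≈ 596 kip

P_cr ∝ 1/K², so P_cr,new = P_cr,old × (K_old/K_new)² = 149 × (2/1)²
= 149 × 4.000 = 596 kip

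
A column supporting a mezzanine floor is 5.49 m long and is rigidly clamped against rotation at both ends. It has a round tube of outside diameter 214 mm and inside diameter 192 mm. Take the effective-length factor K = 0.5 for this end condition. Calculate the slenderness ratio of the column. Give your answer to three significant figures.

λ ≈ 38.2

d_o = 214 mm, d_i = 192 mm
I = π(d_o⁴ − d_i⁴)/64 = π(214⁴ − 192.0⁴)/64 = 3.624×10^7 mm⁴
A = 7.015×10^3 mm²;  r_min = √(I/A) = √(3.624×10^7/7.015×10^3) = 71.88 mm
L_e = K·L = 0.5 × 5.49 m = 2.745 m = 2745.0 mm
λ = L_e / r_min = 2745.0 / 71.88 = 38.2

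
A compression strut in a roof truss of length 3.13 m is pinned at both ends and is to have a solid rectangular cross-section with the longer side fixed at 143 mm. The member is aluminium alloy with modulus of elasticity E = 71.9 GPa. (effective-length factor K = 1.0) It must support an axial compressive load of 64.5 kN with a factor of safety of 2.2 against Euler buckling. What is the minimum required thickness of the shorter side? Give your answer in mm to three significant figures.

b ≈ 54.8 mm

Required P_cr = n·P = 2.2 × 64.5 = 141.9 kN
L_e = K·L = 1 × 3.13 = 3.130 m
Required I = P_cr·L_e²/(π²E) = 1.419×10^5 × 3.130² / (π² × 7.19×10^10) = 1.959×10^-6 m⁴
I_req = 1.959×10^6 mm⁴
Rectangle, weak axis: I_min = h·b³/12 with h = 143 mm fixed  ⇒  b = (12I/h)^(1/3) = 54.8 mm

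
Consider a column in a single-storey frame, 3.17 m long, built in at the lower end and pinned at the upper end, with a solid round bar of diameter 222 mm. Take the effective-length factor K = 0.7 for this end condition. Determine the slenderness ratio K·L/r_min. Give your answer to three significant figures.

I = πd⁴/64 = π×222⁴/64 = 1.192×10^8 mm⁴
A = 3.871×10^4 mm²;  r_min = √(I/A) = √(1.192×10^8/3.871×10^4) = 55.50 mm
L_e = K·L = 0.7 × 3.17 m = 2.219 m = 2219.0 mm
λ = L_e / r_min = 2219.0 / 55.50 = 40.0

λ ≈ 40.0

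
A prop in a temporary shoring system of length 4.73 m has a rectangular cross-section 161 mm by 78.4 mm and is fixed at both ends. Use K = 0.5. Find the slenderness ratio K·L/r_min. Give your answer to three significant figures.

For a rectangle r_min = b/√12 = 78.4/√12 = 22.63 mm
L_e = K·L = 0.5 × 4.73 m = 2.365 m = 2365.0 mm
λ = L_e / r_min = 2365.0 / 22.63 = 104

λ ≈ 104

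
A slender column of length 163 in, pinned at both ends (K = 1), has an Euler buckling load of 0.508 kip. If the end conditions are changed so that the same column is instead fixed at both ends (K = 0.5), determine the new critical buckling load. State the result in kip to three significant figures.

P_cr ≈ 2.03 kip

P_cr ∝ 1/K², so P_cr,new = P_cr,old × (K_old/K_new)² = 0.508 × (1/0.5)²
= 0.508 × 4.000 = 2.03 kip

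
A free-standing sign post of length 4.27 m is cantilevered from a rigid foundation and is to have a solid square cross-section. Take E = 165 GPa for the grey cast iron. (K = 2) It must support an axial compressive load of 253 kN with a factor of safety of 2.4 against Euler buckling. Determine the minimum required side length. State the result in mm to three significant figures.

a ≈ 134 mm

Required P_cr = n·P = 2.4 × 253 = 607.2 kN
L_e = K·L = 2 × 4.27 = 8.540 m
Required I = P_cr·L_e²/(π²E) = 6.072×10^5 × 8.540² / (π² × 1.65×10^11) = 2.719×10^-5 m⁴
I_req = 2.719×10^7 mm⁴
Solid square: I = a⁴/12  ⇒  a = (12I)^(1/4) = (12×2.719×10^7)^(1/4) = 134 mm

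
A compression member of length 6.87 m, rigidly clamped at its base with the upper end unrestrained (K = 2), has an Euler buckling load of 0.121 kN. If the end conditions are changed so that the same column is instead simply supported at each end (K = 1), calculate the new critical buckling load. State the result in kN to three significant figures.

P_cr ∝ 1/K², so P_cr,new = P_cr,old × (K_old/K_new)² = 0.121 × (2/1)²
= 0.121 × 4.000 = 0.484 kN

P_cr ≈ 0.484 kN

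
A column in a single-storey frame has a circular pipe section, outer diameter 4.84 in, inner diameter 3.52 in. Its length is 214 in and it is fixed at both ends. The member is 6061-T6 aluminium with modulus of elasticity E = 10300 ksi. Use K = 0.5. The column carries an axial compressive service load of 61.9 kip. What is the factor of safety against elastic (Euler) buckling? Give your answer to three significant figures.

n ≈ 2.78

d_o = 4.84 in, d_i = 3.52 in
I = π(d_o⁴ − d_i⁴)/64 = π(4.84⁴ − 3.520⁴)/64 = 19.40 in⁴
Effective length L_e = K·L = 0.5 × 214 = 107.0 in
P_cr = π²EI / L_e² = π² × 10300×10³ × 19.40 / 107.0² = 1.723×10^5 lb
Factor of safety n = P_cr / P = 172.26 / 61.9 = 2.78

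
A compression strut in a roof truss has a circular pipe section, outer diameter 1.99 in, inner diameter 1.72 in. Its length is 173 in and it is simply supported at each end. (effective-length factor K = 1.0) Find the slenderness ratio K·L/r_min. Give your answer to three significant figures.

d_o = 1.99 in, d_i = 1.72 in
I = π(d_o⁴ − d_i⁴)/64 = π(1.99⁴ − 1.720⁴)/64 = 0.3402 in⁴
A = 0.7867 in²;  r_min = √(I/A) = √(0.3402/0.7867) = 0.6576 in
L_e = K·L = 1 × 173 = 173.0 in
λ = L_e / r_min = 173.00 / 0.6576 = 263

λ ≈ 263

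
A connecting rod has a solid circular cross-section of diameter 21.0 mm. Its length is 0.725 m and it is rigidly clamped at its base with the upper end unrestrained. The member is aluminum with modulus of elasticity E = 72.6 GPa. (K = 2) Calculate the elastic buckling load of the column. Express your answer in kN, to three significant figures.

I = πd⁴/64 = π×21.0⁴/64 = 9.547×10^3 mm⁴
I = 9.547×10^3 mm⁴ = 9.547×10^-9 m⁴
Effective length L_e = K·L = 2 × 0.725 = 1.450 m
P_cr = π²EI / L_e² = π² × 72.6×10⁹ × 9.547×10^-9 / 1.450² = 3.253×10^3 N

P_cr ≈ 3.25 kN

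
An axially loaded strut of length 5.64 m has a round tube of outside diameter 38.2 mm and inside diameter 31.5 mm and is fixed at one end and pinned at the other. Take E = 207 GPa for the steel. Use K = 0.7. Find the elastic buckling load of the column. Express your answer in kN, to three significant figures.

P_cr ≈ 7.37 kN

d_o = 38.2 mm, d_i = 31.5 mm
I = π(d_o⁴ − d_i⁴)/64 = π(38.2⁴ − 31.50⁴)/64 = 5.620×10^4 mm⁴
I = 5.620×10^4 mm⁴ = 5.620×10^-8 m⁴
Effective length L_e = K·L = 0.7 × 5.64 = 3.948 m
P_cr = π²EI / L_e² = π² × 207×10⁹ × 5.620×10^-8 / 3.948² = 7.366×10^3 N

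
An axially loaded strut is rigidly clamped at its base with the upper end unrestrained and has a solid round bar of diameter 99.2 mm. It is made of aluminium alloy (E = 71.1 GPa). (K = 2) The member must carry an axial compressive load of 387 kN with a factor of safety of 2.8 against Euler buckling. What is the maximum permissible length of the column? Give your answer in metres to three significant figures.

L_max ≈ 0.877 m

I = πd⁴/64 = π×99.2⁴/64 = 4.754×10^6 mm⁴
I = 4.754×10^-6 m⁴
Required critical load P_cr = n·P = 2.8 × 387 = 1084 kN = 1.084×10^6 N
From P_cr = π²EI/(K·L)²:  L = (1/K)·√(π²EI/P_cr) = (1/2)·√(π²×7.11×10^10×4.754×10^-6/1.084×10^6)
L = 0.877 m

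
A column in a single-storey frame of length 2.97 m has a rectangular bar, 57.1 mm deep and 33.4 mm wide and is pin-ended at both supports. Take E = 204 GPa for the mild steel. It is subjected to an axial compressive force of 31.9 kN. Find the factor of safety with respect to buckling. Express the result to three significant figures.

Buckling occurs about the weak axis: I_min = h·b³/12 with b = 33.4 mm (the shorter side).
I_min = 57.1×33.4³/12 = 1.773×10^5 mm⁴
I = 1.773×10^5 mm⁴ = 1.773×10^-7 m⁴
Effective length L_e = K·L = 1 × 2.97 = 2.970 m
P_cr = π²EI / L_e² = π² × 204×10⁹ × 1.773×10^-7 / 2.970² = 4.047×10^4 N
Factor of safety n = P_cr / P = 40.468 / 31.9 = 1.27

n ≈ 1.27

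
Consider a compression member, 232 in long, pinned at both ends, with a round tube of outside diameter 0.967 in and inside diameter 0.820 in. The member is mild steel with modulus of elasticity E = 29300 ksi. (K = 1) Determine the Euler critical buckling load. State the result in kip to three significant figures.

P_cr ≈ 0.111 kip

d_o = 0.967 in, d_i = 0.820 in
I = π(d_o⁴ − d_i⁴)/64 = π(0.967⁴ − 0.8200⁴)/64 = 2.073×10^-2 in⁴
Effective length L_e = K·L = 1 × 232 = 232.0 in
P_cr = π²EI / L_e² = π² × 29300×10³ × 2.073×10^-2 / 232.0² = 111.4 lb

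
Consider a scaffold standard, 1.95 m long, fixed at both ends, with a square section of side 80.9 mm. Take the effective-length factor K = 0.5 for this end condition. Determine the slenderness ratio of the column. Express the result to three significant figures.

For a square r = a/√12 = 80.9/√12 = 23.35 mm
L_e = K·L = 0.5 × 1.95 m = 0.9750 m = 975.00 mm
λ = L_e / r_min = 975.00 / 23.35 = 41.7

λ ≈ 41.7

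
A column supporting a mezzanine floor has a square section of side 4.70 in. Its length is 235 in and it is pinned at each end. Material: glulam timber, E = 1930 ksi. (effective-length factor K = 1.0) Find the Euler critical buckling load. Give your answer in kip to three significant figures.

P_cr ≈ 14.0 kip

I = a⁴/12 = 4.70⁴/12 = 40.66 in⁴
Effective length L_e = K·L = 1 × 235 = 235.0 in
P_cr = π²EI / L_e² = π² × 1930×10³ × 40.66 / 235.0² = 1.403×10^4 lb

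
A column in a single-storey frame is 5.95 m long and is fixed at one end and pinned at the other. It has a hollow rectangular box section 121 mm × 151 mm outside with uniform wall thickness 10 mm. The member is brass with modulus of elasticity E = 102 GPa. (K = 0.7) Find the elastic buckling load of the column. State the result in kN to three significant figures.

Inner dimensions: h_i = 151 − 2×10 = 131.0 mm, b_i = 121 − 2×10 = 101.0 mm
Weak-axis I_min = (h_o·b_o³ − h_i·b_i³)/12 with b_o = 121, b_i = 101.0 mm (shorter outer/inner sides).
I_min = (151×121³ − 131.0×101.0³)/12 = 1.104×10^7 mm⁴
I = 1.104×10^7 mm⁴ = 1.104×10^-5 m⁴
Effective length L_e = K·L = 0.7 × 5.95 = 4.165 m
P_cr = π²EI / L_e² = π² × 102×10⁹ × 1.104×10^-5 / 4.165² = 6.409×10^5 N

P_cr ≈ 641 kN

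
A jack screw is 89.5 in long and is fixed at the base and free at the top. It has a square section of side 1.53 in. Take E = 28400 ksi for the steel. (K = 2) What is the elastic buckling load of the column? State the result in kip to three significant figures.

P_cr ≈ 3.99 kip

I = a⁴/12 = 1.53⁴/12 = 0.4567 in⁴
Effective length L_e = K·L = 2 × 89.5 = 179.0 in
P_cr = π²EI / L_e² = π² × 28400×10³ × 0.4567 / 179.0² = 3.995×10^3 lb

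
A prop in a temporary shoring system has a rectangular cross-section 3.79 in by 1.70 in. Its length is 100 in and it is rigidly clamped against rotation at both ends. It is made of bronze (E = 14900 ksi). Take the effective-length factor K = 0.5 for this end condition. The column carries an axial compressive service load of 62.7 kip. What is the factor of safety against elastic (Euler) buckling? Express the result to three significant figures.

Buckling occurs about the weak axis: I_min = h·b³/12 with b = 1.70 in (the shorter side).
I_min = 3.79×1.70³/12 = 1.552 in⁴
Effective length L_e = K·L = 0.5 × 100 = 50.00 in
P_cr = π²EI / L_e² = π² × 14900×10³ × 1.552 / 50.00² = 9.127×10^4 lb
Factor of safety n = P_cr / P = 91.275 / 62.7 = 1.46

n ≈ 1.46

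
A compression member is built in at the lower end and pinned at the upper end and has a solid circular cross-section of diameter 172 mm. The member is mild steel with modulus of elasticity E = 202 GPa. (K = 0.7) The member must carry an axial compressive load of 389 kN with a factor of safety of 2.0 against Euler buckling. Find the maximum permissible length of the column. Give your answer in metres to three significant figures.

L_max ≈ 15.0 m

I = πd⁴/64 = π×172⁴/64 = 4.296×10^7 mm⁴
I = 4.296×10^-5 m⁴
Required critical load P_cr = n·P = 2.0 × 389 = 778.0 kN = 7.780×10^5 N
From P_cr = π²EI/(K·L)²:  L = (1/K)·√(π²EI/P_cr) = (1/0.7)·√(π²×2.02×10^11×4.296×10^-5/7.780×10^5)
L = 15.0 m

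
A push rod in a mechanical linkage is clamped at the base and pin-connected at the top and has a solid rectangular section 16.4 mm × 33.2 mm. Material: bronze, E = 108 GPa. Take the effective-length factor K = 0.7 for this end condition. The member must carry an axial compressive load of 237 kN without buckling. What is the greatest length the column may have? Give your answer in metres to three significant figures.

Buckling occurs about the weak axis: I_min = h·b³/12 with b = 16.4 mm (the shorter side).
I_min = 33.2×16.4³/12 = 1.220×10^4 mm⁴
I = 1.220×10^-8 m⁴
At the buckling limit P_cr = P = 2.370×10^5 N
From P_cr = π²EI/(K·L)²:  L = (1/K)·√(π²EI/P_cr) = (1/0.7)·√(π²×1.08×10^11×1.220×10^-8/2.370×10^5)
L = 0.335 m

L_max ≈ 0.335 m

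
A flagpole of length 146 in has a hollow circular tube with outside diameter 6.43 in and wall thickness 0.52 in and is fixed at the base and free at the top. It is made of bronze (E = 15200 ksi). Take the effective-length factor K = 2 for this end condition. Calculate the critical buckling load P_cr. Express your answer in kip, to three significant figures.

Inner diameter d_i = 6.43 − 2×0.52 = 5.390 in
I = π(d_o⁴ − d_i⁴)/64 = π(6.43⁴ − 5.390⁴)/64 = 42.48 in⁴
Effective length L_e = K·L = 2 × 146 = 292.0 in
P_cr = π²EI / L_e² = π² × 15200×10³ × 42.48 / 292.0² = 7.474×10^4 lb

P_cr ≈ 74.7 kip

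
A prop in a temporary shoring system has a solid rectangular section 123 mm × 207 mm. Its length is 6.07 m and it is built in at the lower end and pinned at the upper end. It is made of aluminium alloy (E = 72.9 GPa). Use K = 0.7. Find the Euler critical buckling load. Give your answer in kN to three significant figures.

P_cr ≈ 1280 kN

Buckling occurs about the weak axis: I_min = h·b³/12 with b = 123 mm (the shorter side).
I_min = 207×123³/12 = 3.210×10^7 mm⁴
I = 3.210×10^7 mm⁴ = 3.210×10^-5 m⁴
Effective length L_e = K·L = 0.7 × 6.07 = 4.249 m
P_cr = π²EI / L_e² = π² × 72.9×10⁹ × 3.210×10^-5 / 4.249² = 1.279×10^6 N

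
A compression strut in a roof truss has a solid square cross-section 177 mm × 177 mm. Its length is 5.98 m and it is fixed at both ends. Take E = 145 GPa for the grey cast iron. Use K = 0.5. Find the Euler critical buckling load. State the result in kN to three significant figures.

I = a⁴/12 = 177⁴/12 = 8.179×10^7 mm⁴
I = 8.179×10^7 mm⁴ = 8.179×10^-5 m⁴
Effective length L_e = K·L = 0.5 × 5.98 = 2.990 m
P_cr = π²EI / L_e² = π² × 145×10⁹ × 8.179×10^-5 / 2.990² = 1.309×10^7 N

P_cr ≈ 13100 kN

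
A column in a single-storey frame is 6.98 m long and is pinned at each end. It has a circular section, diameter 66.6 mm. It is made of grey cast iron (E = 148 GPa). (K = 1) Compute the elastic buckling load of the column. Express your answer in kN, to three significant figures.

P_cr ≈ 29.0 kN

I = πd⁴/64 = π×66.6⁴/64 = 9.658×10^5 mm⁴
I = 9.658×10^5 mm⁴ = 9.658×10^-7 m⁴
Effective length L_e = K·L = 1 × 6.98 = 6.980 m
P_cr = π²EI / L_e² = π² × 148×10⁹ × 9.658×10^-7 / 6.980² = 2.895×10^4 N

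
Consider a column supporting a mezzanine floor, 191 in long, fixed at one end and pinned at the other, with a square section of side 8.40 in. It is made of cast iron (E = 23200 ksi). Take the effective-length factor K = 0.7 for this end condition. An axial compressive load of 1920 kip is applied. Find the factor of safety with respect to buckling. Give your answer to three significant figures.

n ≈ 2.77

I = a⁴/12 = 8.40⁴/12 = 414.9 in⁴
Effective length L_e = K·L = 0.7 × 191 = 133.7 in
P_cr = π²EI / L_e² = π² × 23200×10³ × 414.9 / 133.7² = 5.314×10^6 lb
Factor of safety n = P_cr / P = 5314.5 / 1920 = 2.77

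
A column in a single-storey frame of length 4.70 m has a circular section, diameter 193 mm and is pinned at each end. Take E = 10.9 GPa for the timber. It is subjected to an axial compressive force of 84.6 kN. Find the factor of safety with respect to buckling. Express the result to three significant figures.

n ≈ 3.92

I = πd⁴/64 = π×193⁴/64 = 6.811×10^7 mm⁴
I = 6.811×10^7 mm⁴ = 6.811×10^-5 m⁴
Effective length L_e = K·L = 1 × 4.70 = 4.700 m
P_cr = π²EI / L_e² = π² × 10.9×10⁹ × 6.811×10^-5 / 4.700² = 3.317×10^5 N
Factor of safety n = P_cr / P = 331.69 / 84.6 = 3.92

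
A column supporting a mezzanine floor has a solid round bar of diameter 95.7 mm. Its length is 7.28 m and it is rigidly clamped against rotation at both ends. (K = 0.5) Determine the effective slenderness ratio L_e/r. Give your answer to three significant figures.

λ ≈ 152

I = πd⁴/64 = π×95.7⁴/64 = 4.117×10^6 mm⁴
A = 7.193×10^3 mm²;  r_min = √(I/A) = √(4.117×10^6/7.193×10^3) = 23.92 mm
L_e = K·L = 0.5 × 7.28 m = 3.640 m = 3640.0 mm
λ = L_e / r_min = 3640.0 / 23.92 = 152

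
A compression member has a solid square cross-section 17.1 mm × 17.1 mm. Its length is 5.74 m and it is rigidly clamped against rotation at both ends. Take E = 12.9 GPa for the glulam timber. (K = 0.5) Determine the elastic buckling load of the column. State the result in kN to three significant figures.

P_cr ≈ 0.110 kN

I = a⁴/12 = 17.1⁴/12 = 7.125×10^3 mm⁴
I = 7.125×10^3 mm⁴ = 7.125×10^-9 m⁴
Effective length L_e = K·L = 0.5 × 5.74 = 2.870 m
P_cr = π²EI / L_e² = π² × 12.9×10⁹ × 7.125×10^-9 / 2.870² = 110.1 N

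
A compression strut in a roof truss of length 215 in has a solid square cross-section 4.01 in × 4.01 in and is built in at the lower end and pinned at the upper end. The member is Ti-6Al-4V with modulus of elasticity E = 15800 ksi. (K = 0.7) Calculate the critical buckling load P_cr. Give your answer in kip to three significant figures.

I = a⁴/12 = 4.01⁴/12 = 21.55 in⁴
Effective length L_e = K·L = 0.7 × 215 = 150.5 in
P_cr = π²EI / L_e² = π² × 15800×10³ × 21.55 / 150.5² = 1.483×10^5 lb

P_cr ≈ 148 kip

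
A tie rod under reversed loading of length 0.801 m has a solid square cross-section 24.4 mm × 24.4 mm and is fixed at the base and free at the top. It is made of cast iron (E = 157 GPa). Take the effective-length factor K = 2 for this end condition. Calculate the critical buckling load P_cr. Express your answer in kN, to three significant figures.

P_cr ≈ 17.8 kN

I = a⁴/12 = 24.4⁴/12 = 2.954×10^4 mm⁴
I = 2.954×10^4 mm⁴ = 2.954×10^-8 m⁴
Effective length L_e = K·L = 2 × 0.801 = 1.602 m
P_cr = π²EI / L_e² = π² × 157×10⁹ × 2.954×10^-8 / 1.602² = 1.783×10^4 N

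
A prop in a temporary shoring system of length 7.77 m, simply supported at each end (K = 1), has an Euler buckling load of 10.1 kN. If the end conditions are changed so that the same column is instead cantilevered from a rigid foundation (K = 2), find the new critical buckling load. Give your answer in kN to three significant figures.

P_cr ≈ 2.52 kN

P_cr ∝ 1/K², so P_cr,new = P_cr,old × (K_old/K_new)² = 10.1 × (1/2)²
= 10.1 × 0.2500 = 2.52 kN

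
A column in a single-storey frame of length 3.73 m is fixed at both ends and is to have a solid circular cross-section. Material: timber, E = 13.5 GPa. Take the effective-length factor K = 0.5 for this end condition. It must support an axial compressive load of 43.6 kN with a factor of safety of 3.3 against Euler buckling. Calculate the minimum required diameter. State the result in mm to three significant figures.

d ≈ 93.5 mm

Required P_cr = n·P = 3.3 × 43.6 = 143.9 kN
L_e = K·L = 0.5 × 3.73 = 1.865 m
Required I = P_cr·L_e²/(π²E) = 1.439×10^5 × 1.865² / (π² × 1.35×10^10) = 3.756×10^-6 m⁴
I_req = 3.756×10^6 mm⁴
Solid circle: I = πd⁴/64  ⇒  d = (64I/π)^(1/4) = (64×3.756×10^6/π)^(1/4) = 93.5 mm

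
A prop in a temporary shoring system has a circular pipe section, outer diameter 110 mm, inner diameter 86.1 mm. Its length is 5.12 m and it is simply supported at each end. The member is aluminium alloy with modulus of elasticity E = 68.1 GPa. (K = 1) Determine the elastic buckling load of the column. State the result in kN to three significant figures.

P_cr ≈ 115 kN

d_o = 110 mm, d_i = 86.1 mm
I = π(d_o⁴ − d_i⁴)/64 = π(110⁴ − 86.10⁴)/64 = 4.489×10^6 mm⁴
I = 4.489×10^6 mm⁴ = 4.489×10^-6 m⁴
Effective length L_e = K·L = 1 × 5.12 = 5.120 m
P_cr = π²EI / L_e² = π² × 68.1×10⁹ × 4.489×10^-6 / 5.120² = 1.151×10^5 N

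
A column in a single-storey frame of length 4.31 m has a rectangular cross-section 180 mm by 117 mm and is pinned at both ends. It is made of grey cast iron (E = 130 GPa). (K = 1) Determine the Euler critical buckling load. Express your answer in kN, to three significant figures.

P_cr ≈ 1660 kN

Buckling occurs about the weak axis: I_min = h·b³/12 with b = 117 mm (the shorter side).
I_min = 180×117³/12 = 2.402×10^7 mm⁴
I = 2.402×10^7 mm⁴ = 2.402×10^-5 m⁴
Effective length L_e = K·L = 1 × 4.31 = 4.310 m
P_cr = π²EI / L_e² = π² × 130×10⁹ × 2.402×10^-5 / 4.310² = 1.659×10^6 N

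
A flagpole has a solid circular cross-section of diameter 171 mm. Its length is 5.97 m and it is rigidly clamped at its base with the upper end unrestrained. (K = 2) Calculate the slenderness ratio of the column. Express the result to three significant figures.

I = πd⁴/64 = π×171⁴/64 = 4.197×10^7 mm⁴
A = 2.297×10^4 mm²;  r_min = √(I/A) = √(4.197×10^7/2.297×10^4) = 42.75 mm
L_e = K·L = 2 × 5.97 m = 11.94 m = 11940 mm
λ = L_e / r_min = 11940 / 42.75 = 279

λ ≈ 279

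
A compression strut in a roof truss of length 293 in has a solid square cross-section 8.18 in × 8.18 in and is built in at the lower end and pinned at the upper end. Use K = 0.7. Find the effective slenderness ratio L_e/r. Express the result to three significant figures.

For a square r = a/√12 = 8.18/√12 = 2.361 in
L_e = K·L = 0.7 × 293 = 205.1 in
λ = L_e / r_min = 205.10 / 2.361 = 86.9

λ ≈ 86.9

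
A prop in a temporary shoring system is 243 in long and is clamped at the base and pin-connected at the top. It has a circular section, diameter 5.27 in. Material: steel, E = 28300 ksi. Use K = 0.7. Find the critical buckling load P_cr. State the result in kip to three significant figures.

P_cr ≈ 366 kip

I = πd⁴/64 = π×5.27⁴/64 = 37.86 in⁴
Effective length L_e = K·L = 0.7 × 243 = 170.1 in
P_cr = π²EI / L_e² = π² × 28300×10³ × 37.86 / 170.1² = 3.655×10^5 lb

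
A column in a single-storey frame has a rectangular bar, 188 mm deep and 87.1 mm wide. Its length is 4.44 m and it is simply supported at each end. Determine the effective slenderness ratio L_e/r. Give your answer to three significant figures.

λ ≈ 177

For a rectangle r_min = b/√12 = 87.1/√12 = 25.14 mm
L_e = K·L = 1 × 4.44 m = 4.440 m = 4440.0 mm
λ = L_e / r_min = 4440.0 / 25.14 = 177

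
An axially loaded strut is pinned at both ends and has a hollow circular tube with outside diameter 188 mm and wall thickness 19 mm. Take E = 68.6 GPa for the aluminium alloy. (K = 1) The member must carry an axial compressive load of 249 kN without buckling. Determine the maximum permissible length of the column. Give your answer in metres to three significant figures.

L_max ≈ 9.96 m

Inner diameter d_i = 188 − 2×19 = 150.0 mm
I = π(d_o⁴ − d_i⁴)/64 = π(188⁴ − 150.0⁴)/64 = 3.647×10^7 mm⁴
I = 3.647×10^-5 m⁴
At the buckling limit P_cr = P = 2.490×10^5 N
From P_cr = π²EI/(K·L)²:  L = (1/K)·√(π²EI/P_cr) = (1/1)·√(π²×6.86×10^10×3.647×10^-5/2.490×10^5)
L = 9.96 m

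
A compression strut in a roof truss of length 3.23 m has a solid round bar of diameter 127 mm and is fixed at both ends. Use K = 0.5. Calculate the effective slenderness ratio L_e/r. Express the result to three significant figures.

For a solid circle r = d/4 = 127/4 = 31.75 mm
L_e = K·L = 0.5 × 3.23 m = 1.615 m = 1615.0 mm
λ = L_e / r_min = 1615.0 / 31.75 = 50.9

λ ≈ 50.9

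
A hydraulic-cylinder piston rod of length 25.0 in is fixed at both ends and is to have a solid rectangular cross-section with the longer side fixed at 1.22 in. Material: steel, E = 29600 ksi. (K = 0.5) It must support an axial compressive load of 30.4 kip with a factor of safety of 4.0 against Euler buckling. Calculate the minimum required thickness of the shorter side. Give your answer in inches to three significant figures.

Required P_cr = n·P = 4.0 × 30.4 = 121.6 kip
L_e = K·L = 0.5 × 25.0 = 12.50 in
Required I = P_cr·L_e²/(π²E) = 1.216×10^5 × 12.50² / (π² × 2.96×10^7) = 6.504×10^-2 in⁴
Rectangle, weak axis: I_min = h·b³/12 with h = 1.22 in fixed  ⇒  b = (12I/h)^(1/3) = 0.862 in

b ≈ 0.862 in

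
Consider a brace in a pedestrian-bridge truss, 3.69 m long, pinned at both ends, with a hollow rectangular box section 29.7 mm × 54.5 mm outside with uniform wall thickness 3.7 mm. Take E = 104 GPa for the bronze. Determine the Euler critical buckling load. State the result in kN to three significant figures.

Inner dimensions: h_i = 54.5 − 2×3.7 = 47.10 mm, b_i = 29.7 − 2×3.7 = 22.30 mm
Weak-axis I_min = (h_o·b_o³ − h_i·b_i³)/12 with b_o = 29.7, b_i = 22.30 mm (shorter outer/inner sides).
I_min = (54.5×29.7³ − 47.10×22.30³)/12 = 7.546×10^4 mm⁴
I = 7.546×10^4 mm⁴ = 7.546×10^-8 m⁴
Effective length L_e = K·L = 1 × 3.69 = 3.690 m
P_cr = π²EI / L_e² = π² × 104×10⁹ × 7.546×10^-8 / 3.690² = 5.688×10^3 N

P_cr ≈ 5.69 kN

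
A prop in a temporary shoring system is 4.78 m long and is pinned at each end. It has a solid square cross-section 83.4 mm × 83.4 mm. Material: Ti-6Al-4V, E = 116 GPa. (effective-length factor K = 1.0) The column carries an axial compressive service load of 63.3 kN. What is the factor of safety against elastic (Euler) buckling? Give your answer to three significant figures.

I = a⁴/12 = 83.4⁴/12 = 4.032×10^6 mm⁴
I = 4.032×10^6 mm⁴ = 4.032×10^-6 m⁴
Effective length L_e = K·L = 1 × 4.78 = 4.780 m
P_cr = π²EI / L_e² = π² × 116×10⁹ × 4.032×10^-6 / 4.780² = 2.020×10^5 N
Factor of safety n = P_cr / P = 202.02 / 63.3 = 3.19

n ≈ 3.19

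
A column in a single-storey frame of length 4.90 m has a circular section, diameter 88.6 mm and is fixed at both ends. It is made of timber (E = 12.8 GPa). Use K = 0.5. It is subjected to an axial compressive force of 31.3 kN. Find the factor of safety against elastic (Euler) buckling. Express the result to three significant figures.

n ≈ 2.03

I = πd⁴/64 = π×88.6⁴/64 = 3.025×10^6 mm⁴
I = 3.025×10^6 mm⁴ = 3.025×10^-6 m⁴
Effective length L_e = K·L = 0.5 × 4.90 = 2.450 m
P_cr = π²EI / L_e² = π² × 12.8×10⁹ × 3.025×10^-6 / 2.450² = 6.366×10^4 N
Factor of safety n = P_cr / P = 63.662 / 31.3 = 2.03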